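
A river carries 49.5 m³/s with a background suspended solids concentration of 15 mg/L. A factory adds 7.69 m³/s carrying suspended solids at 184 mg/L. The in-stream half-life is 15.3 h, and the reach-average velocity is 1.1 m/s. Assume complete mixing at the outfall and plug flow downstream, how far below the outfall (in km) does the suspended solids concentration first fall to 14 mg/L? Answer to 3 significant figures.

86.6 km

Conservation of mass: C = (49.50·15.00 + 7.690·184.0) / 57.19 = 2157/57.19 = 37.72 mg/L.
Half-life 15.3 h → k = ln 2 / 15.3 = 0.04530 h⁻¹ = 1.087 d⁻¹.
Set 37.72·exp(−k·t) = 14 → t = ln(37.72/14)/k = 78770 s = 21.88 h.
Distance = v·t = 1.1·78770 = 86650 m = 86.65 km.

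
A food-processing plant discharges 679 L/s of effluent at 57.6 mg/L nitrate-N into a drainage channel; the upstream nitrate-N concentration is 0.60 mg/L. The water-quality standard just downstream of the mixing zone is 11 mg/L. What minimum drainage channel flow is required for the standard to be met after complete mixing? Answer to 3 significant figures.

Set C_mix = 11: (Q·0.6000 + 679.0·57.60) / (Q + 679.0) = 11
→ Q = 679.0·(57.60 − 11)/(11 − 0.6000) = 3042 L/s.

3040 L/s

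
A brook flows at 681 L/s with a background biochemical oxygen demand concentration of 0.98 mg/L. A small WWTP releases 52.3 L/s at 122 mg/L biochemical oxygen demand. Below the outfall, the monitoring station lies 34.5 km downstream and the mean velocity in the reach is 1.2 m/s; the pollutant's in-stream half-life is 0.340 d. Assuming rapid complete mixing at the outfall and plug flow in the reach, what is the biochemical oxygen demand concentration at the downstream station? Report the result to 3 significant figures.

After mixing, C = (681.0·0.9800 + 52.30·122.0) / 733.3 = 7048/733.3 = 9.611 mg/L.
Travel time t = 34.5·1000 / 1.2 = 28750 s = 7.986 h.
Half-life 0.340 d → k = ln 2 / 0.340 = 2.039 d⁻¹.
Applying C = C₀e^(−kt): 9.611 × 0.5074 = 4.877 mg/L.

4.88 mg/L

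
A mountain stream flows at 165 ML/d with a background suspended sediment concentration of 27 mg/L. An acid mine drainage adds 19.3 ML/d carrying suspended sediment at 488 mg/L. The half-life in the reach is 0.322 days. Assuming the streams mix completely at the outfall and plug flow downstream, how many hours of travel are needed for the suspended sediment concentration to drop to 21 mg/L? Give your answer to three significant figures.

14.2 h

After mixing, C = (165.0·27.00 + 19.30·488.0) / 184.3 = 13870/184.3 = 75.28 mg/L.
Half-life 0.322 d → k = ln 2 / 0.322 = 2.153 d⁻¹.
75.28·exp(−k·t) = 21 → t = ln(75.28/21)/k = 51240 s = 14.23 h.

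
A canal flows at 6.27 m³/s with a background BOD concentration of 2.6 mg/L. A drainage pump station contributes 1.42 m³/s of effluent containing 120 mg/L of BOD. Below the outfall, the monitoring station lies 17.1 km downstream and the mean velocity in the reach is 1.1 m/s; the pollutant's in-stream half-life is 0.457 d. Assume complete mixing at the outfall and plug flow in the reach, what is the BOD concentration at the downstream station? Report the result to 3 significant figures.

18.5 mg/L

Flow-weighted average: C = (6.270·2.600 + 1.420·120.0) / 7.690 = 186.7/7.690 = 24.28 mg/L.
Travel time t = 17.1·1000 / 1.1 = 15550 s = 4.318 h.
Half-life 0.457 d → k = ln 2 / 0.457 = 1.517 d⁻¹.
Decay over the reach: 24.28·exp(−kt) = 24.28·0.7612 = 18.48 mg/L.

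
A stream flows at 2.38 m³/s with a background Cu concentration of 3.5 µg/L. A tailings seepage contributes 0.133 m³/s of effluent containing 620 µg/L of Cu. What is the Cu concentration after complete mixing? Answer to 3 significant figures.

36.1 µg/L

After mixing, C = (2.380·3.500 + 0.1330·620.0) / 2.513 = 90.79/2.513 = 36.13 µg/L.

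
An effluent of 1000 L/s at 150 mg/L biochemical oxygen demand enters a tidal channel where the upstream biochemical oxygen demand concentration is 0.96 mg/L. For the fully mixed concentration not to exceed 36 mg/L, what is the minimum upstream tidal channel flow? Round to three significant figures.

Set C_mix = 36: (Q·0.9600 + 1000·150.0) / (Q + 1000) = 36
→ Q = 1000·(150.0 − 36)/(36 − 0.9600) = 3253 L/s.

3250 L/s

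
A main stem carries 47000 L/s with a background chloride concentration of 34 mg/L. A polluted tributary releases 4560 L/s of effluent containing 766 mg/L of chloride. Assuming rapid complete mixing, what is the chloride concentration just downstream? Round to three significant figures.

Conservation of mass: C = (47000·34.00 + 4560·766.0) / 51560 = 5091000/51560 = 98.74 mg/L.

98.7 mg/L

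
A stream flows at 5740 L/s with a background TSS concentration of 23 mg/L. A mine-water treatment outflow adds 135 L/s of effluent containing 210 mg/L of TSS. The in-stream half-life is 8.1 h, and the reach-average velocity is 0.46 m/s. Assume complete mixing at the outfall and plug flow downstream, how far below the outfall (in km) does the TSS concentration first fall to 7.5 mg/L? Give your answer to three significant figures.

Mixed concentration C = ΣQC/ΣQ = (5740·23.00 + 135.0·210.0) / 5875 = 160400/5875 = 27.30 mg/L.
Half-life 8.1 h → k = ln 2 / 8.1 = 0.08557 h⁻¹ = 2.054 d⁻¹.
Set 27.30·exp(−k·t) = 7.5 → t = ln(27.30/7.5)/k = 54350 s = 15.10 h.
Distance = v·t = 0.46·54350 = 25000 m = 25.00 km.

25.0 km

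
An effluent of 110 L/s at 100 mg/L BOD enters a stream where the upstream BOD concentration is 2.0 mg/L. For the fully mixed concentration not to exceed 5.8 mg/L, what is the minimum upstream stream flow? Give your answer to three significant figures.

Set C_mix = 5.8: (Q·2.000 + 110.0·100.0) / (Q + 110.0) = 5.8
→ Q = 110.0·(100.0 − 5.8)/(5.8 − 2.000) = 2727 L/s.

2730 L/s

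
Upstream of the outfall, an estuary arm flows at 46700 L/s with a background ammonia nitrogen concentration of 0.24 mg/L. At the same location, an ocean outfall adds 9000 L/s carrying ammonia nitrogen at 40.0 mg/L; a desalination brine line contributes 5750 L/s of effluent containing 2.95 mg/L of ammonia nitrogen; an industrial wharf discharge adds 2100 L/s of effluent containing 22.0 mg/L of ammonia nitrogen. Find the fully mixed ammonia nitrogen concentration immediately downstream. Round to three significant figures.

Conservation of mass: C = (46700·0.2400 + 9000·40.00 + 5750·2.950 + 2100·22.00) / 63550 = 434400/63550 = 6.835 mg/L.

6.84 mg/L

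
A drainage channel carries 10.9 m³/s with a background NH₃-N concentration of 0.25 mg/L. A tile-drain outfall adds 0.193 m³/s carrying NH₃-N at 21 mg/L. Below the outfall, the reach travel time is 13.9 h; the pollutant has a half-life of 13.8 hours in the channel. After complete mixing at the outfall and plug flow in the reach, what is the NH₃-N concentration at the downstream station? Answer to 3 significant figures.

0.304 mg/L

Flow-weighted average: C = (10.90·0.2500 + 0.1930·21.00) / 11.09 = 6.778/11.09 = 0.6110 mg/L.
Half-life 13.8 h → k = ln 2 / 13.8 = 0.05023 h⁻¹ = 1.205 d⁻¹.
Decay over the reach: 0.6110·exp(−kt) = 0.6110·0.4975 = 0.3040 mg/L.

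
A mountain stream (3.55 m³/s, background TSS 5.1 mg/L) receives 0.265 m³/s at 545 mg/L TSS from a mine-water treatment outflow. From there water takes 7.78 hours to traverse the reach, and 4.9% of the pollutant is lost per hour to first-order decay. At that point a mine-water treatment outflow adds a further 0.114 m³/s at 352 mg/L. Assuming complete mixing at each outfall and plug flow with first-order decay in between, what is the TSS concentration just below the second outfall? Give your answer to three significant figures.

38.2 mg/L

Mass balance: C = (3.550·5.100 + 0.2650·545.0) / 3.815 = 162.5/3.815 = 42.60 mg/L; combined flow 3.815 m³/s.
4.9%/h lost → k = −ln(1 − 0.049) = 0.05024 h⁻¹.
Decay over the reach: 42.60·exp(−kt) = 42.60·0.6765 = 28.82 mg/L.
Second outfall: C = (3.815·28.82 + 0.1140·352.0)/3.929 = 38.20 mg/L.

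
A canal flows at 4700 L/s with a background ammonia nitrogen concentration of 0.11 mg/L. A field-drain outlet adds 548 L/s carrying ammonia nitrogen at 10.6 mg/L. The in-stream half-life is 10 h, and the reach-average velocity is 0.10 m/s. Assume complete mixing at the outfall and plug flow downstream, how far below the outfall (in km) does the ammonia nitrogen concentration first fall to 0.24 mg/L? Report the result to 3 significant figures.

8.38 km

After mixing, C = (4700·0.1100 + 548.0·10.60) / 5248 = 6326/5248 = 1.205 mg/L.
Half-life 10 h → k = ln 2 / 10 = 0.06931 h⁻¹ = 1.664 d⁻¹.
Set 1.205·exp(−k·t) = 0.24 → t = ln(1.205/0.24)/k = 83820 s = 23.28 h.
Distance = v·t = 0.10·83820 = 8382 m = 8.382 km.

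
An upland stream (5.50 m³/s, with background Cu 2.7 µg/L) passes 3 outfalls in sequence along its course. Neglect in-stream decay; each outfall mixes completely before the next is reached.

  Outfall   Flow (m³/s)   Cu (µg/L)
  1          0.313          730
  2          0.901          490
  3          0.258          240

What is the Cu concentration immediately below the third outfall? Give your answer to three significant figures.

107 µg/L

Below outfall 1: Q → 5.813 m³/s, C = (5.500·2.700 + 0.3130·730.0)/5.813 = 41.86 µg/L.
Below outfall 2: Q → 6.714 m³/s, C = (5.813·41.86 + 0.9010·490.0)/6.714 = 102.0 µg/L.
Below outfall 3: Q → 6.972 m³/s, C = (6.714·102.0 + 0.2580·240.0)/6.972 = 107.1 µg/L.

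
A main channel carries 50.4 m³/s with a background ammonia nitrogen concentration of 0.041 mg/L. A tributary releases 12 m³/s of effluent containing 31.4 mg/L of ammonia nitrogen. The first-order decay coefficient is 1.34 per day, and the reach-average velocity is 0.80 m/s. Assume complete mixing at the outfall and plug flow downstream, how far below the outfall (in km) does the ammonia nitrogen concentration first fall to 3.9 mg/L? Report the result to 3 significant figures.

22.8 km

Mixed concentration C = ΣQC/ΣQ = (50.40·0.04100 + 12.00·31.40) / 62.40 = 378.9/62.40 = 6.072 mg/L.
Set 6.072·exp(−k·t) = 3.9 → t = ln(6.072/3.9)/k = 28540 s = 7.928 h.
Distance = v·t = 0.80·28540 = 22830 m = 22.83 km.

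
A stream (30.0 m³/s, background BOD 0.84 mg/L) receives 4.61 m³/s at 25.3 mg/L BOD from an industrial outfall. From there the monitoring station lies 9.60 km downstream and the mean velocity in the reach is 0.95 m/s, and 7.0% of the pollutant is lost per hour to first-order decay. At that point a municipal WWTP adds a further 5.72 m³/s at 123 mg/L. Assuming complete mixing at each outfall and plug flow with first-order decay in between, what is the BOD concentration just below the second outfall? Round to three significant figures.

20.3 mg/L

After mixing, C = (30.00·0.8400 + 4.610·25.30) / 34.61 = 141.8/34.61 = 4.098 mg/L; combined flow 34.61 m³/s.
Travel time t = 9.60·1000 / 0.95 = 10110 s = 2.807 h.
7.0%/h lost → k = −ln(1 − 0.07) = 0.07257 h⁻¹.
Applying C = C₀e^(−kt): 4.098 × 0.8157 = 3.343 mg/L.
Second outfall: C = (34.61·3.343 + 5.720·123.0)/40.33 = 20.31 mg/L.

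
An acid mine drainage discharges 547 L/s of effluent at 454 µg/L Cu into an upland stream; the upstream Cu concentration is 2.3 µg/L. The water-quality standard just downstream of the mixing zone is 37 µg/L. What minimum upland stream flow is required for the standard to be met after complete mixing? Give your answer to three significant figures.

Set C_mix = 37: (Q·2.300 + 547.0·454.0) / (Q + 547.0) = 37
→ Q = 547.0·(454.0 − 37)/(37 − 2.300) = 6573 L/s.

6570 L/s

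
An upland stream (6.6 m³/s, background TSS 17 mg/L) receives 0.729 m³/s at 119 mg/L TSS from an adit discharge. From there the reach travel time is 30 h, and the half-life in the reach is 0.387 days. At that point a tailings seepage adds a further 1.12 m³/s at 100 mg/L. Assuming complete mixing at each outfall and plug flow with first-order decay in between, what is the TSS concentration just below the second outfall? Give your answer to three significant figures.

Flow-weighted average: C = (6.600·17.00 + 0.7290·119.0) / 7.329 = 199.0/7.329 = 27.15 mg/L; combined flow 7.329 m³/s.
Half-life 0.387 d → k = ln 2 / 0.387 = 1.791 d⁻¹.
Applying C = C₀e^(−kt): 27.15 × 0.1066 = 2.893 mg/L.
Second outfall: C = (7.329·2.893 + 1.120·100.0)/8.449 = 15.77 mg/L.

15.8 mg/L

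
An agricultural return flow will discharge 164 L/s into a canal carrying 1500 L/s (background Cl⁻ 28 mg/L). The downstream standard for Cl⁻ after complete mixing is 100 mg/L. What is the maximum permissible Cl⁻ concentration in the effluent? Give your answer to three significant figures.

At the limit, (Qr·Cr + Qe·Cₑ)/(Qr + Qe) = 100:
Cₑ = (1664·100 − 1500·28.00) / 164.0 = 758.5 mg/L.

759 mg/L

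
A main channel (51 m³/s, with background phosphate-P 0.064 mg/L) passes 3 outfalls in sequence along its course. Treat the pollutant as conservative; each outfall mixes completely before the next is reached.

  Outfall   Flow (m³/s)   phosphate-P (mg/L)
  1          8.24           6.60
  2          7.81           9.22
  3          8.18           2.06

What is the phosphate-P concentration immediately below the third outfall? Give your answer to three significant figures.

After outfall 1: Q = 51.00 + 8.240 = 59.24 m³/s; C = (51.00·0.06400 + 8.240·6.600)/59.24 = 0.9731 mg/L.
After outfall 2: Q = 59.24 + 7.810 = 67.05 m³/s; C = (59.24·0.9731 + 7.810·9.220)/67.05 = 1.934 mg/L.
After outfall 3: Q = 67.05 + 8.180 = 75.23 m³/s; C = (67.05·1.934 + 8.180·2.060)/75.23 = 1.947 mg/L.

1.95 mg/L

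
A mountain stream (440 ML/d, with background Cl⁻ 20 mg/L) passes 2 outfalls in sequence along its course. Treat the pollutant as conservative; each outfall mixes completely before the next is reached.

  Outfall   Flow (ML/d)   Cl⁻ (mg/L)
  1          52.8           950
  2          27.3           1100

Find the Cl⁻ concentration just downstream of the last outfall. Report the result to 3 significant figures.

Outfall 1: combined Q = 492.8 ML/d; C = (440.0·20.00 + 52.80·950.0)/492.8 = 119.6 mg/L.
Outfall 2: combined Q = 520.1 ML/d; C = (492.8·119.6 + 27.30·1100)/520.1 = 171.1 mg/L.

171 mg/L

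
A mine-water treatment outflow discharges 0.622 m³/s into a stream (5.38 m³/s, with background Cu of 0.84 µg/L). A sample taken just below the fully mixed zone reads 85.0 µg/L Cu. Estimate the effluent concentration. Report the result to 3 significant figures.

Mass balance: 5.380·0.8400 + 0.6220·Cₑ = 6.002·85.00
→ Cₑ = (6.002·85.00 − 5.380·0.8400) / 0.6220 = 812.9 µg/L.

813 µg/L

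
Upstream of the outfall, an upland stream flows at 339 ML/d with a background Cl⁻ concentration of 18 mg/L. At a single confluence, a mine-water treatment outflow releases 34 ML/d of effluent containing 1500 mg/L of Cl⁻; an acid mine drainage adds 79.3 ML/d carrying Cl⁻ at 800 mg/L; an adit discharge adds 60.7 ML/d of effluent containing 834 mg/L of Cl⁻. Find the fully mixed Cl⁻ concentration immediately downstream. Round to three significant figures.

Mass balance: C = (339.0·18.00 + 34.00·1500 + 79.30·800.0 + 60.70·834.0) / 513.0 = 171200/513.0 = 333.7 mg/L.

334 mg/L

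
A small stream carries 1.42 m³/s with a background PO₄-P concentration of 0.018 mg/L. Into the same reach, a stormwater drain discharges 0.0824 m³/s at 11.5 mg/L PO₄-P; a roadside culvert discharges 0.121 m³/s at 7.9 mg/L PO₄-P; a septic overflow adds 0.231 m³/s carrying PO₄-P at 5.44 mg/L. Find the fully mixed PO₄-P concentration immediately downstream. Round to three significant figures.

Flow-weighted average: C = (1.420·0.01800 + 0.08240·11.50 + 0.1210·7.900 + 0.2310·5.440) / 1.854 = 3.186/1.854 = 1.718 mg/L.

1.72 mg/L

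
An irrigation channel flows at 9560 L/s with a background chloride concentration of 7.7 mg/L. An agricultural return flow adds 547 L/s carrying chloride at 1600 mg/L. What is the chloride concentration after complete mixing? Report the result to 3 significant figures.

93.9 mg/L

Mass balance: C = (9560·7.700 + 547.0·1600) / 10110 = 948800/10110 = 93.88 mg/L.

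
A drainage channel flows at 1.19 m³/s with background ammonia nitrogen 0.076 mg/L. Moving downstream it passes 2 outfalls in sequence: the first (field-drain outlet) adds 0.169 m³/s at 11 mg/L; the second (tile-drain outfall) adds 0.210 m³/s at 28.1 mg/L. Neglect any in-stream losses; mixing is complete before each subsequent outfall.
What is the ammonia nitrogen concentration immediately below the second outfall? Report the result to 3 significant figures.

After outfall 1: Q = 1.190 + 0.1690 = 1.359 m³/s; C = (1.190·0.07600 + 0.1690·11.00)/1.359 = 1.434 mg/L.
After outfall 2: Q = 1.359 + 0.2100 = 1.569 m³/s; C = (1.359·1.434 + 0.2100·28.10)/1.569 = 5.003 mg/L.

5.00 mg/L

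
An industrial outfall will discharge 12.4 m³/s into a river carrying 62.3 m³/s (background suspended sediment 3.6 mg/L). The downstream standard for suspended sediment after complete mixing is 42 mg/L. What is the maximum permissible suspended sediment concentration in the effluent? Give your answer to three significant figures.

At the limit, (Qr·Cr + Qe·Cₑ)/(Qr + Qe) = 42:
Cₑ = (74.70·42 − 62.30·3.600) / 12.40 = 234.9 mg/L.

235 mg/L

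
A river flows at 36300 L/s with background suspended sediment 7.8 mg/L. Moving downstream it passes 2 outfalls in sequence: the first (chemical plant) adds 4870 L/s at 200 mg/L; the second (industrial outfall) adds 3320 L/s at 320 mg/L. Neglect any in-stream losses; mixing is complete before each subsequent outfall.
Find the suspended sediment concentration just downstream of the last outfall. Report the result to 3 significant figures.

52.1 mg/L

Outfall 1: combined Q = 41170 L/s; C = (36300·7.800 + 4870·200.0)/41170 = 30.54 mg/L.
Outfall 2: combined Q = 44490 L/s; C = (41170·30.54 + 3320·320.0)/44490 = 52.14 mg/L.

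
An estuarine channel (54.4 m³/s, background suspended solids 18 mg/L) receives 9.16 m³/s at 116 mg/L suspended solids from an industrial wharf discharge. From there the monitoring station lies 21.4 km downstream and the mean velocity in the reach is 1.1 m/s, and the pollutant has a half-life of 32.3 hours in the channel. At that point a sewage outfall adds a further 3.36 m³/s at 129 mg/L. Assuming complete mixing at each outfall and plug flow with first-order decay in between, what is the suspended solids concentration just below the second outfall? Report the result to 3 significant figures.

33.6 mg/L

Conservation of mass: C = (54.40·18.00 + 9.160·116.0) / 63.56 = 2042/63.56 = 32.12 mg/L; combined flow 63.56 m³/s.
Travel time t = 21.4·1000 / 1.1 = 19450 s = 5.404 h.
Half-life 32.3 h → k = ln 2 / 32.3 = 0.02146 h⁻¹ = 0.5150 d⁻¹.
Applying C = C₀e^(−kt): 32.12 × 0.8905 = 28.61 mg/L.
At the second outfall, C = (63.56·28.61 + 3.360·129.0) / (63.56 + 3.360) = 33.65 mg/L.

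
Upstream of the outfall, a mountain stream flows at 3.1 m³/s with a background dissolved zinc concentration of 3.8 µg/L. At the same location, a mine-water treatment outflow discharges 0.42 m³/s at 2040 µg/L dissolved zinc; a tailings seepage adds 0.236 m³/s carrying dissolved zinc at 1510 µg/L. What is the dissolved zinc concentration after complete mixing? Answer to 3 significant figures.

326 µg/L

After mixing, C = (3.100·3.800 + 0.4200·2040 + 0.2360·1510) / 3.756 = 1225/3.756 = 326.1 µg/L.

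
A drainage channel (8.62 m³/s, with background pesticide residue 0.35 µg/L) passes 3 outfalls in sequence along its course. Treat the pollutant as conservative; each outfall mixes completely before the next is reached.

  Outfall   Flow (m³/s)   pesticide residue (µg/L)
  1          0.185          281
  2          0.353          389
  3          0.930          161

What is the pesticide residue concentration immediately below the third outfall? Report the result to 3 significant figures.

Outfall 1: combined Q = 8.805 m³/s; C = (8.620·0.3500 + 0.1850·281.0)/8.805 = 6.247 µg/L.
Outfall 2: combined Q = 9.158 m³/s; C = (8.805·6.247 + 0.3530·389.0)/9.158 = 21.00 µg/L.
Outfall 3: combined Q = 10.09 m³/s; C = (9.158·21.00 + 0.9300·161.0)/10.09 = 33.91 µg/L.

33.9 µg/L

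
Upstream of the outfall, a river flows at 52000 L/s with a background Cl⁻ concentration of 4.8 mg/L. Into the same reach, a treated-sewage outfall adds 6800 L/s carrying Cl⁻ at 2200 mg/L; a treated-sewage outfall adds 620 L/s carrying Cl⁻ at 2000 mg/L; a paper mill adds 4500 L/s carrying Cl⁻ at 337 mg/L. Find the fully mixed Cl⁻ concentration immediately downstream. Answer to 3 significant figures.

281 mg/L

Mixed concentration C = ΣQC/ΣQ = (52000·4.800 + 6800·2200 + 620.0·2000 + 4500·337.0) / 63920 = 17970000/63920 = 281.1 mg/L.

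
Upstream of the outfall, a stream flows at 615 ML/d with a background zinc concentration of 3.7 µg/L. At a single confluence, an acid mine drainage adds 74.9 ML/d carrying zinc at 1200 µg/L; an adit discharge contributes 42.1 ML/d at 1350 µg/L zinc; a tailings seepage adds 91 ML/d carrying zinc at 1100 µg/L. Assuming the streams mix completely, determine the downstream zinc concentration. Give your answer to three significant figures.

Flow-weighted average: C = (615.0·3.700 + 74.90·1200 + 42.10·1350 + 91.00·1100) / 823.0 = 249100/823.0 = 302.7 µg/L.

303 µg/L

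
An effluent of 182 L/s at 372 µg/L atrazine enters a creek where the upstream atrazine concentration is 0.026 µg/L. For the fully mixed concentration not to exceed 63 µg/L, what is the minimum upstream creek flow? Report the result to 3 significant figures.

Set C_mix = 63: (Q·0.02600 + 182.0·372.0) / (Q + 182.0) = 63
→ Q = 182.0·(372.0 − 63)/(63 − 0.02600) = 893.0 L/s.

893 L/s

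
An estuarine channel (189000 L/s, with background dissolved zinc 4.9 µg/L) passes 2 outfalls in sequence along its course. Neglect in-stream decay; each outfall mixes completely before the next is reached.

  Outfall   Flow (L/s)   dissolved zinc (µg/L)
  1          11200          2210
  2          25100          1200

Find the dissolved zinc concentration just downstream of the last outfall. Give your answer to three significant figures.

248 µg/L

Outfall 1: combined Q = 200200 L/s; C = (189000·4.900 + 11200·2210)/200200 = 128.3 µg/L.
Outfall 2: combined Q = 225300 L/s; C = (200200·128.3 + 25100·1200)/225300 = 247.7 µg/L.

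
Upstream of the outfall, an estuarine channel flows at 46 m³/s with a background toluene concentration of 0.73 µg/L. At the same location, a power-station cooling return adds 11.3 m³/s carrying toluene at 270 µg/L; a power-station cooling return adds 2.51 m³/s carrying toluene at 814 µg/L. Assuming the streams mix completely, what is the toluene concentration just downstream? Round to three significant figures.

Mixed concentration C = ΣQC/ΣQ = (46.00·0.7300 + 11.30·270.0 + 2.510·814.0) / 59.81 = 5128/59.81 = 85.73 µg/L.

85.7 µg/L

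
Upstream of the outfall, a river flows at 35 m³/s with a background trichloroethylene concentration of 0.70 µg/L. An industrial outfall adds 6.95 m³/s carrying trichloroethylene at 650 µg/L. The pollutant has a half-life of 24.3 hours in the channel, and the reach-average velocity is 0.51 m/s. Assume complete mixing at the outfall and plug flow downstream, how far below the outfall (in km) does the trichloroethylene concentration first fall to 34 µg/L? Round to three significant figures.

74.6 km

Mixed concentration C = ΣQC/ΣQ = (35.00·0.7000 + 6.950·650.0) / 41.95 = 4542/41.95 = 108.3 µg/L.
Half-life 24.3 h → k = ln 2 / 24.3 = 0.02852 h⁻¹ = 0.6846 d⁻¹.
Set 108.3·exp(−k·t) = 34 → t = ln(108.3/34)/k = 146200 s = 40.61 h.
Distance = v·t = 0.51·146200 = 74550 m = 74.55 km.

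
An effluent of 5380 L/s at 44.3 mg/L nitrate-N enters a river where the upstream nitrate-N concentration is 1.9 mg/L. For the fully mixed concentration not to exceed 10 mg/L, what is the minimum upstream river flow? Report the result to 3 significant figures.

Set C_mix = 10: (Q·1.900 + 5380·44.30) / (Q + 5380) = 10
→ Q = 5380·(44.30 − 10)/(10 − 1.900) = 22780 L/s.

22800 L/s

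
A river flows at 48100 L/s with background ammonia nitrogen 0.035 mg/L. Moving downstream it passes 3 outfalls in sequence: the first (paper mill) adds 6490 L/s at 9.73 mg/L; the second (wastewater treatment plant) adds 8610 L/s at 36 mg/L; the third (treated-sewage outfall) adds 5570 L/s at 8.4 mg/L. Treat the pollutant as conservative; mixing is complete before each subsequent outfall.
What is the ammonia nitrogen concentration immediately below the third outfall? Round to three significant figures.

Outfall 1: combined Q = 54590 L/s; C = (48100·0.03500 + 6490·9.730)/54590 = 1.188 mg/L.
Outfall 2: combined Q = 63200 L/s; C = (54590·1.188 + 8610·36.00)/63200 = 5.930 mg/L.
Outfall 3: combined Q = 68770 L/s; C = (63200·5.930 + 5570·8.400)/68770 = 6.130 mg/L.

6.13 mg/L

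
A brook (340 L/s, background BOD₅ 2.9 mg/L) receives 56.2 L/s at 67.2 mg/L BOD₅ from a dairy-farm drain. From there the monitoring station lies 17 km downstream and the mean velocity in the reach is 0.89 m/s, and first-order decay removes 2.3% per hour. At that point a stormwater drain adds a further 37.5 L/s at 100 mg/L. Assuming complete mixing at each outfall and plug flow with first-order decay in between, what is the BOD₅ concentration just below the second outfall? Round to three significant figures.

After mixing, C = (340.0·2.900 + 56.20·67.20) / 396.2 = 4763/396.2 = 12.02 mg/L; combined flow 396.2 L/s.
Travel time t = 17·1000 / 0.89 = 19100 s = 5.306 h.
2.3%/h lost → k = −ln(1 − 0.023) = 0.02327 h⁻¹.
After decay, C = 12.02 × e^(−kt) = 12.02 × 0.8839 = 10.62 mg/L.
At the second outfall, C = (396.2·10.62 + 37.50·100.0) / (396.2 + 37.50) = 18.35 mg/L.

18.4 mg/L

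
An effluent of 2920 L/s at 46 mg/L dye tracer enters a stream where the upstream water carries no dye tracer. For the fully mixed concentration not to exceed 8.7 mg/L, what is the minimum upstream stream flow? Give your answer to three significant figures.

12500 L/s

Set C_mix = 8.7: (Q·0 + 2920·46.00) / (Q + 2920) = 8.7
→ Q = 2920·(46.00 − 8.7)/(8.7 − 0) = 12520 L/s.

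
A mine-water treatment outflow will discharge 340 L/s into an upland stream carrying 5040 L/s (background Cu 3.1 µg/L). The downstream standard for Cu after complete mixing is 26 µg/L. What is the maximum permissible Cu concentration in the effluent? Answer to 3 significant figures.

At the limit, (Qr·Cr + Qe·Cₑ)/(Qr + Qe) = 26:
Cₑ = (5380·26 − 5040·3.100) / 340.0 = 365.5 µg/L.

365 µg/L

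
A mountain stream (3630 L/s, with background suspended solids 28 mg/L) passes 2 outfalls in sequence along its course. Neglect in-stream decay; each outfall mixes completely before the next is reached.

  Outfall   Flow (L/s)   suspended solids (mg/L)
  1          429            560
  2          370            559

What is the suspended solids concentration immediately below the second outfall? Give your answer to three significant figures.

124 mg/L

After outfall 1: Q = 3630 + 429.0 = 4059 L/s; C = (3630·28.00 + 429.0·560.0)/4059 = 84.23 mg/L.
After outfall 2: Q = 4059 + 370.0 = 4429 L/s; C = (4059·84.23 + 370.0·559.0)/4429 = 123.9 mg/L.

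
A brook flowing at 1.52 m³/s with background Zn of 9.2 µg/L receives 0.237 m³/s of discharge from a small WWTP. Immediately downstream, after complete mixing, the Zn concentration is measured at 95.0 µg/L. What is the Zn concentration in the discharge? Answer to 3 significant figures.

645 µg/L

Mass balance: 1.520·9.200 + 0.2370·Cₑ = 1.757·95.00
→ Cₑ = (1.757·95.00 − 1.520·9.200) / 0.2370 = 645.3 µg/L.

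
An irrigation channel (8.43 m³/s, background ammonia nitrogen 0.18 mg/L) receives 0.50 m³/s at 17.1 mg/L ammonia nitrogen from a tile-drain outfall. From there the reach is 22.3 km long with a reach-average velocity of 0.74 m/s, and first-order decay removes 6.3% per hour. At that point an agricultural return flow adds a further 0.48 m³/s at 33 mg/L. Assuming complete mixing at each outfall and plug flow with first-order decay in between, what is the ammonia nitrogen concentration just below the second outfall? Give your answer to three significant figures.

Mass balance: C = (8.430·0.1800 + 0.5000·17.10) / 8.930 = 10.07/8.930 = 1.127 mg/L; combined flow 8.930 m³/s.
Travel time t = 22.3·1000 / 0.74 = 30140 s = 8.371 h.
6.3%/h lost → k = −ln(1 − 0.063) = 0.06507 h⁻¹.
After decay, C = 1.127 × e^(−kt) = 1.127 × 0.5800 = 0.6539 mg/L.
Second outfall: C = (8.930·0.6539 + 0.4800·33.00)/9.410 = 2.304 mg/L.

2.30 mg/L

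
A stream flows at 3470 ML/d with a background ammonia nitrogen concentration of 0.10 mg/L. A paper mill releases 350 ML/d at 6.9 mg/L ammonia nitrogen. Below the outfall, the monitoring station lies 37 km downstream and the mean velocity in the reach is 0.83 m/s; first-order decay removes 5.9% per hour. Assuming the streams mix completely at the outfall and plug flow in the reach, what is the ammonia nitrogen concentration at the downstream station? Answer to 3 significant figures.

Conservation of mass: C = (3470·0.1000 + 350.0·6.900) / 3820 = 2762/3820 = 0.7230 mg/L.
Travel time t = 37·1000 / 0.83 = 44580 s = 12.38 h.
5.9%/h lost → k = −ln(1 − 0.059) = 0.06081 h⁻¹.
After decay, C = 0.7230 × e^(−kt) = 0.7230 × 0.4709 = 0.3405 mg/L.

0.341 mg/L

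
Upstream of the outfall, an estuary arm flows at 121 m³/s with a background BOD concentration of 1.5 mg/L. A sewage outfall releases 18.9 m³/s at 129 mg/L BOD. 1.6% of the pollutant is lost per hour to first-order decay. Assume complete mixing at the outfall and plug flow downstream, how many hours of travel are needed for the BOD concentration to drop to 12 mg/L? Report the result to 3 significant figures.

27.6 h

Flow-weighted average: C = (121.0·1.500 + 18.90·129.0) / 139.9 = 2620/139.9 = 18.72 mg/L.
1.6%/h lost → k = −ln(1 − 0.016) = 0.01613 h⁻¹.
18.72·exp(−k·t) = 12 → t = ln(18.72/12)/k = 99310 s = 27.59 h.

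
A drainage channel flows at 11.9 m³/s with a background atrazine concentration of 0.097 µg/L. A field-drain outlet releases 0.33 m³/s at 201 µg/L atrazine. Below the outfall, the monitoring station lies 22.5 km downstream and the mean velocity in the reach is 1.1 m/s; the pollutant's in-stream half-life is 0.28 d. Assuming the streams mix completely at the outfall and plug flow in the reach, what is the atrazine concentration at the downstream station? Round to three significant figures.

3.07 µg/L

Conservation of mass: C = (11.90·0.09700 + 0.3300·201.0) / 12.23 = 67.48/12.23 = 5.518 µg/L.
Travel time t = 22.5·1000 / 1.1 = 20450 s = 5.682 h.
Half-life 0.28 d → k = ln 2 / 0.28 = 2.476 d⁻¹.
First-order decay: C = 5.518·exp(−k·t) = 5.518·0.5565 = 3.071 µg/L.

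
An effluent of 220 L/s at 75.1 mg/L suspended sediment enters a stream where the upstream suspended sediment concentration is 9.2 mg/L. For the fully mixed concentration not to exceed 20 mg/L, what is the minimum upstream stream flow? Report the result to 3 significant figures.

1120 L/s

Set C_mix = 20: (Q·9.200 + 220.0·75.10) / (Q + 220.0) = 20
→ Q = 220.0·(75.10 − 20)/(20 − 9.200) = 1122 L/s.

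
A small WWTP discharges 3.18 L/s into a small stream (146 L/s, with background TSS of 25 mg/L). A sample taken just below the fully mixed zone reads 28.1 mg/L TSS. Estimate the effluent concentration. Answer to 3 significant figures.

Mass balance: 146.0·25.00 + 3.180·Cₑ = 149.2·28.10
→ Cₑ = (149.2·28.10 − 146.0·25.00) / 3.180 = 170.4 mg/L.

170 mg/L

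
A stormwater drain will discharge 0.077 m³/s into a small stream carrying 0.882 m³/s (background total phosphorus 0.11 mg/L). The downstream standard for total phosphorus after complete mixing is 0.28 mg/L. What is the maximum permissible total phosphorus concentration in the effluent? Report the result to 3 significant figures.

At the limit, (Qr·Cr + Qe·Cₑ)/(Qr + Qe) = 0.28:
Cₑ = (0.9590·0.28 − 0.8820·0.1100) / 0.07700 = 2.227 mg/L.

2.23 mg/L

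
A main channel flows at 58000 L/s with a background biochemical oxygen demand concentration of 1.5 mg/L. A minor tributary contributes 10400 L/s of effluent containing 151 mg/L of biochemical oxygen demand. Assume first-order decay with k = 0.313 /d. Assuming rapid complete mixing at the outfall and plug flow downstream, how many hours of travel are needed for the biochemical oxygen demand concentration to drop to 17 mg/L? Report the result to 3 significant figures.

Flow-weighted average: C = (58000·1.500 + 10400·151.0) / 68400 = 1657000/68400 = 24.23 mg/L.
24.23·exp(−k·t) = 17 → t = ln(24.23/17)/k = 97830 s = 27.18 h.

27.2 h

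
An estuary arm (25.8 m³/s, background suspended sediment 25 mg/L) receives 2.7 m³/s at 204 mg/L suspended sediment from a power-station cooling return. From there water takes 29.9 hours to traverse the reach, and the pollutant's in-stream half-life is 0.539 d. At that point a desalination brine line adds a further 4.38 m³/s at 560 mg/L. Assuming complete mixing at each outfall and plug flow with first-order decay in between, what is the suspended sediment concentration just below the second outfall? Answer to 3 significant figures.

Conservation of mass: C = (25.80·25.00 + 2.700·204.0) / 28.50 = 1196/28.50 = 41.96 mg/L; combined flow 28.50 m³/s.
Half-life 0.539 d → k = ln 2 / 0.539 = 1.286 d⁻¹.
After decay, C = 41.96 × e^(−kt) = 41.96 × 0.2015 = 8.453 mg/L.
Second outfall: C = (28.50·8.453 + 4.380·560.0)/32.88 = 81.93 mg/L.

81.9 mg/L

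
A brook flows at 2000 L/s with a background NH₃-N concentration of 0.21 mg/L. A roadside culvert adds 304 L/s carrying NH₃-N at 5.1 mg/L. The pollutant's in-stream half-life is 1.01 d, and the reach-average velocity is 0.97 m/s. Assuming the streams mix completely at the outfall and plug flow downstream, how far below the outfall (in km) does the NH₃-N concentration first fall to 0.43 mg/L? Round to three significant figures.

After mixing, C = (2000·0.2100 + 304.0·5.100) / 2304 = 1970/2304 = 0.8552 mg/L.
Half-life 1.01 d → k = ln 2 / 1.01 = 0.6863 d⁻¹.
Set 0.8552·exp(−k·t) = 0.43 → t = ln(0.8552/0.43)/k = 86560 s = 24.04 h.
Distance = v·t = 0.97·86560 = 83960 m = 83.96 km.

84.0 km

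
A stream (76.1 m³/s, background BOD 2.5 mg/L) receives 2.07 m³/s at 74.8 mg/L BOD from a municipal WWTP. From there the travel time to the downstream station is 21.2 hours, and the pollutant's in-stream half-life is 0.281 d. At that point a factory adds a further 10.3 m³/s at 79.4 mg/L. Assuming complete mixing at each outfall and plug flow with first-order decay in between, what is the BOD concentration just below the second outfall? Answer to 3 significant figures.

9.69 mg/L

After mixing, C = (76.10·2.500 + 2.070·74.80) / 78.17 = 345.1/78.17 = 4.415 mg/L; combined flow 78.17 m³/s.
Half-life 0.281 d → k = ln 2 / 0.281 = 2.467 d⁻¹.
Decay over the reach: 4.415·exp(−kt) = 4.415·0.1132 = 0.4996 mg/L.
At the second outfall, C = (78.17·0.4996 + 10.30·79.40) / (78.17 + 10.30) = 9.685 mg/L.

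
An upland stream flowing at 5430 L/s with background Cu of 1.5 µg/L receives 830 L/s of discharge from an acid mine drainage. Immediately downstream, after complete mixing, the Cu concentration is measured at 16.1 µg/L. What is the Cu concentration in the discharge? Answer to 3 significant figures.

112 µg/L

Mass balance: 5430·1.500 + 830.0·Cₑ = 6260·16.10
→ Cₑ = (6260·16.10 − 5430·1.500) / 830.0 = 111.6 µg/L.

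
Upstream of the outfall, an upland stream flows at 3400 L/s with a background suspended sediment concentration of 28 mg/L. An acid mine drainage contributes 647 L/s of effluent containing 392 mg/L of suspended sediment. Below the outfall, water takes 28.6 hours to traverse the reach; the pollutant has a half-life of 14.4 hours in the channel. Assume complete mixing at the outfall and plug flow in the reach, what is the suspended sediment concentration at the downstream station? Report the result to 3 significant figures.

Conservation of mass: C = (3400·28.00 + 647.0·392.0) / 4047 = 348800/4047 = 86.19 mg/L.
Half-life 14.4 h → k = ln 2 / 14.4 = 0.04814 h⁻¹ = 1.155 d⁻¹.
Decay over the reach: 86.19·exp(−kt) = 86.19·0.2524 = 21.76 mg/L.

21.8 mg/L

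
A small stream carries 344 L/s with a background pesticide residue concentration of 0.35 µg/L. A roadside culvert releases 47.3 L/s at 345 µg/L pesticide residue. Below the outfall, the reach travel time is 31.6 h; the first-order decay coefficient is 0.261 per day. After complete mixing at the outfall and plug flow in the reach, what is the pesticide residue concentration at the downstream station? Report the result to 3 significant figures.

29.8 µg/L

Mixed concentration C = ΣQC/ΣQ = (344.0·0.3500 + 47.30·345.0) / 391.3 = 16440/391.3 = 42.01 µg/L.
First-order decay: C = 42.01·exp(−k·t) = 42.01·0.7092 = 29.79 µg/L.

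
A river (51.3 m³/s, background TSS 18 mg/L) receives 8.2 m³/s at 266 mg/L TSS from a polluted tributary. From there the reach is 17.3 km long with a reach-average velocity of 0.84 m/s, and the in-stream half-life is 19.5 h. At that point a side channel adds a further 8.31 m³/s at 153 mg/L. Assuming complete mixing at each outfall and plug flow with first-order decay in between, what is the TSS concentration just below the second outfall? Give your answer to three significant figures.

Conservation of mass: C = (51.30·18.00 + 8.200·266.0) / 59.50 = 3105/59.50 = 52.18 mg/L; combined flow 59.50 m³/s.
Travel time t = 17.3·1000 / 0.84 = 20600 s = 5.721 h.
Half-life 19.5 h → k = ln 2 / 19.5 = 0.03555 h⁻¹ = 0.8531 d⁻¹.
Decay over the reach: 52.18·exp(−kt) = 52.18·0.8160 = 42.58 mg/L.
At the second outfall, C = (59.50·42.58 + 8.310·153.0) / (59.50 + 8.310) = 56.11 mg/L.

56.1 mg/L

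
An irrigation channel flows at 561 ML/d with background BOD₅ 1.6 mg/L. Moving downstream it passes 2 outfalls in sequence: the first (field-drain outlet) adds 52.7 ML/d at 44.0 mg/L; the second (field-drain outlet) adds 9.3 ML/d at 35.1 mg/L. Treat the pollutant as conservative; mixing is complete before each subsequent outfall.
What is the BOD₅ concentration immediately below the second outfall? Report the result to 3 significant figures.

5.69 mg/L

Below outfall 1: Q → 613.7 ML/d, C = (561.0·1.600 + 52.70·44.00)/613.7 = 5.241 mg/L.
Below outfall 2: Q → 623.0 ML/d, C = (613.7·5.241 + 9.300·35.10)/623.0 = 5.687 mg/L.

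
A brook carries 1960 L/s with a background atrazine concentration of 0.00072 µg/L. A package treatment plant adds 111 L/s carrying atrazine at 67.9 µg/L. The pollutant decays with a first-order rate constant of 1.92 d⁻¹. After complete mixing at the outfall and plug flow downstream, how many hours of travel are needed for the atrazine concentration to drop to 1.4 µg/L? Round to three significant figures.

11.9 h

After mixing, C = (1960·0.0007200 + 111.0·67.90) / 2071 = 7538/2071 = 3.640 µg/L.
3.640·exp(−k·t) = 1.4 → t = ln(3.640/1.4)/k = 43000 s = 11.94 h.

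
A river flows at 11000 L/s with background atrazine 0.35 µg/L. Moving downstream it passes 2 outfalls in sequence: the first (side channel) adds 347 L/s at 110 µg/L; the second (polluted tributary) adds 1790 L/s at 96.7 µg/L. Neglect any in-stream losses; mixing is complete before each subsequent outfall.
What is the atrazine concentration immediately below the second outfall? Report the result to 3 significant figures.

16.4 µg/L

Outfall 1: combined Q = 11350 L/s; C = (11000·0.3500 + 347.0·110.0)/11350 = 3.703 µg/L.
Outfall 2: combined Q = 13140 L/s; C = (11350·3.703 + 1790·96.70)/13140 = 16.37 µg/L.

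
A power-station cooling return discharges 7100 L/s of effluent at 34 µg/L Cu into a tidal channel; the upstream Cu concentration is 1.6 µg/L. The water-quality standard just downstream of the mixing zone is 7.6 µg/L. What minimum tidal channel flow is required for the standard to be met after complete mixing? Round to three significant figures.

Set C_mix = 7.6: (Q·1.600 + 7100·34.00) / (Q + 7100) = 7.6
→ Q = 7100·(34.00 − 7.6)/(7.6 − 1.600) = 31240 L/s.

31200 L/s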